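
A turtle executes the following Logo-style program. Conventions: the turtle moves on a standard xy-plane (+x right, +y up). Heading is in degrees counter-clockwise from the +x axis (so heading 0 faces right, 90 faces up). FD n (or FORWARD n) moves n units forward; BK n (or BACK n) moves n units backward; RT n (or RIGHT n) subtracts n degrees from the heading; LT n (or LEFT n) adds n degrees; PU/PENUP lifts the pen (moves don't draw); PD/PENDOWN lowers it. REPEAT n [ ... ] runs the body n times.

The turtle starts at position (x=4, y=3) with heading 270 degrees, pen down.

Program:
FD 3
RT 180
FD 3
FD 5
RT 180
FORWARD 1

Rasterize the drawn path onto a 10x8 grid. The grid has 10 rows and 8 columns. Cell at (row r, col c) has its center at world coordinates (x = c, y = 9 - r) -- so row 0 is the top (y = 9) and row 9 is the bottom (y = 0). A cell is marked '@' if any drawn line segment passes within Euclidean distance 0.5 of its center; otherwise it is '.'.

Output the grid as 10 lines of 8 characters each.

Answer: ........
....@...
....@...
....@...
....@...
....@...
....@...
....@...
....@...
....@...

Derivation:
Segment 0: (4,3) -> (4,0)
Segment 1: (4,0) -> (4,3)
Segment 2: (4,3) -> (4,8)
Segment 3: (4,8) -> (4,7)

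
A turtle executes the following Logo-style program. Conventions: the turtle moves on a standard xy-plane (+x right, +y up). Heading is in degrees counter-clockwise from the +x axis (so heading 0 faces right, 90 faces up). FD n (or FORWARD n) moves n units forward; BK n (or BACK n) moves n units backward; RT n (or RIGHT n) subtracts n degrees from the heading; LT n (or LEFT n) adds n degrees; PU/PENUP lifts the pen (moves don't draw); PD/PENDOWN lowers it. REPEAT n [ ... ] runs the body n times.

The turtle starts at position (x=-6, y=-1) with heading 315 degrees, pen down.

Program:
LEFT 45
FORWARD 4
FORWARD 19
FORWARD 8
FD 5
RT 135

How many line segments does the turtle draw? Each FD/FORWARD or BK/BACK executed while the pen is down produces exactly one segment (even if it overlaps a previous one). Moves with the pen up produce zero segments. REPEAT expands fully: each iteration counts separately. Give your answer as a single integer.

Executing turtle program step by step:
Start: pos=(-6,-1), heading=315, pen down
LT 45: heading 315 -> 0
FD 4: (-6,-1) -> (-2,-1) [heading=0, draw]
FD 19: (-2,-1) -> (17,-1) [heading=0, draw]
FD 8: (17,-1) -> (25,-1) [heading=0, draw]
FD 5: (25,-1) -> (30,-1) [heading=0, draw]
RT 135: heading 0 -> 225
Final: pos=(30,-1), heading=225, 4 segment(s) drawn
Segments drawn: 4

Answer: 4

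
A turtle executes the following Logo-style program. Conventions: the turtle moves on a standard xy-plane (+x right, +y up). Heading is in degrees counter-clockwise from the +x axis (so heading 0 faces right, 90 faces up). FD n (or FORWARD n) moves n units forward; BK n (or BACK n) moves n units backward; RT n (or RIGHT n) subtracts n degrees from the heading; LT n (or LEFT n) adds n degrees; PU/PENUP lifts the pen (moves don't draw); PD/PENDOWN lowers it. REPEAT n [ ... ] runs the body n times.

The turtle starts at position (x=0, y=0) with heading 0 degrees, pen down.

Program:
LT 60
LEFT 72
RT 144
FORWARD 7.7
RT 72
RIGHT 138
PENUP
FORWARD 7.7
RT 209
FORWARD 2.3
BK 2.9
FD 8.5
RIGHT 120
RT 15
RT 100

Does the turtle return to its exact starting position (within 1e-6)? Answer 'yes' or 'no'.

Answer: no

Derivation:
Executing turtle program step by step:
Start: pos=(0,0), heading=0, pen down
LT 60: heading 0 -> 60
LT 72: heading 60 -> 132
RT 144: heading 132 -> 348
FD 7.7: (0,0) -> (7.532,-1.601) [heading=348, draw]
RT 72: heading 348 -> 276
RT 138: heading 276 -> 138
PU: pen up
FD 7.7: (7.532,-1.601) -> (1.81,3.551) [heading=138, move]
RT 209: heading 138 -> 289
FD 2.3: (1.81,3.551) -> (2.558,1.377) [heading=289, move]
BK 2.9: (2.558,1.377) -> (1.614,4.119) [heading=289, move]
FD 8.5: (1.614,4.119) -> (4.382,-3.918) [heading=289, move]
RT 120: heading 289 -> 169
RT 15: heading 169 -> 154
RT 100: heading 154 -> 54
Final: pos=(4.382,-3.918), heading=54, 1 segment(s) drawn

Start position: (0, 0)
Final position: (4.382, -3.918)
Distance = 5.878; >= 1e-6 -> NOT closed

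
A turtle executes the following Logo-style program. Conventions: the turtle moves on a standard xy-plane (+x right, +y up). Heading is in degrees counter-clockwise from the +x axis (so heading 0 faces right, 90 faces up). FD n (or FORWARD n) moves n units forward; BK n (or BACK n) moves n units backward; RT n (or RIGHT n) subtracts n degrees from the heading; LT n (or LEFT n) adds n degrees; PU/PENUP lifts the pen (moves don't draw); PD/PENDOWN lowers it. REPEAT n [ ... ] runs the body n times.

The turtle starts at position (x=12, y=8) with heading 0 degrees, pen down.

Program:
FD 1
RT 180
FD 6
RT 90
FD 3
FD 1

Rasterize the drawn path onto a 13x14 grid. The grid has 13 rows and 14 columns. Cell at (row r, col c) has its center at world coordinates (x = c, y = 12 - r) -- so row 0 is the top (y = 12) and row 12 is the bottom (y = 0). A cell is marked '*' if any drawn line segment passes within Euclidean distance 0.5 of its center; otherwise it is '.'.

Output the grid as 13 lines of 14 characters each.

Segment 0: (12,8) -> (13,8)
Segment 1: (13,8) -> (7,8)
Segment 2: (7,8) -> (7,11)
Segment 3: (7,11) -> (7,12)

Answer: .......*......
.......*......
.......*......
.......*......
.......*******
..............
..............
..............
..............
..............
..............
..............
..............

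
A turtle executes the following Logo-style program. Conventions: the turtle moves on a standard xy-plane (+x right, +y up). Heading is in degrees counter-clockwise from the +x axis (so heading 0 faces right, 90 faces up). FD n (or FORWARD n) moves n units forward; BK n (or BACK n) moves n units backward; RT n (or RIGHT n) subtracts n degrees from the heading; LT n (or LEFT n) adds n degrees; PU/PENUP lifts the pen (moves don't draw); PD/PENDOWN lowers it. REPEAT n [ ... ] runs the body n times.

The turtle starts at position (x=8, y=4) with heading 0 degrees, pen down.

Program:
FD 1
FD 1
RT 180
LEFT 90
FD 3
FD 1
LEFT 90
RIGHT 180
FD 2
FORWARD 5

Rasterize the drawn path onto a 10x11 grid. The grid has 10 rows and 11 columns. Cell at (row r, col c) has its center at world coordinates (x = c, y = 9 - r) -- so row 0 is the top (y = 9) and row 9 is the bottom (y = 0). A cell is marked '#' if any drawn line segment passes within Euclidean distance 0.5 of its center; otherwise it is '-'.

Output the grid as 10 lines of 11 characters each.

Segment 0: (8,4) -> (9,4)
Segment 1: (9,4) -> (10,4)
Segment 2: (10,4) -> (10,1)
Segment 3: (10,1) -> (10,0)
Segment 4: (10,0) -> (8,-0)
Segment 5: (8,-0) -> (3,-0)

Answer: -----------
-----------
-----------
-----------
-----------
--------###
----------#
----------#
----------#
---########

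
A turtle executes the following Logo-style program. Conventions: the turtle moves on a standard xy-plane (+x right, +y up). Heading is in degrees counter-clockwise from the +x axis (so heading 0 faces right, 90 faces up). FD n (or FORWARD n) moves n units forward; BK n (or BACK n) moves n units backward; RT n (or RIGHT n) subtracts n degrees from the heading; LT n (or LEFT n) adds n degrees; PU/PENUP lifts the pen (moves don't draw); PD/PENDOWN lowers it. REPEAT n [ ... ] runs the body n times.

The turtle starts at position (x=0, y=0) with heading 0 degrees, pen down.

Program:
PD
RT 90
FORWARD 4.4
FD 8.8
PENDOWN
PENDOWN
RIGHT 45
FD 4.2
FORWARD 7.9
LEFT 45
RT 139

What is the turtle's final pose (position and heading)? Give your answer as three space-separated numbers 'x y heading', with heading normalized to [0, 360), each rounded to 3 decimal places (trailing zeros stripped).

Executing turtle program step by step:
Start: pos=(0,0), heading=0, pen down
PD: pen down
RT 90: heading 0 -> 270
FD 4.4: (0,0) -> (0,-4.4) [heading=270, draw]
FD 8.8: (0,-4.4) -> (0,-13.2) [heading=270, draw]
PD: pen down
PD: pen down
RT 45: heading 270 -> 225
FD 4.2: (0,-13.2) -> (-2.97,-16.17) [heading=225, draw]
FD 7.9: (-2.97,-16.17) -> (-8.556,-21.756) [heading=225, draw]
LT 45: heading 225 -> 270
RT 139: heading 270 -> 131
Final: pos=(-8.556,-21.756), heading=131, 4 segment(s) drawn

Answer: -8.556 -21.756 131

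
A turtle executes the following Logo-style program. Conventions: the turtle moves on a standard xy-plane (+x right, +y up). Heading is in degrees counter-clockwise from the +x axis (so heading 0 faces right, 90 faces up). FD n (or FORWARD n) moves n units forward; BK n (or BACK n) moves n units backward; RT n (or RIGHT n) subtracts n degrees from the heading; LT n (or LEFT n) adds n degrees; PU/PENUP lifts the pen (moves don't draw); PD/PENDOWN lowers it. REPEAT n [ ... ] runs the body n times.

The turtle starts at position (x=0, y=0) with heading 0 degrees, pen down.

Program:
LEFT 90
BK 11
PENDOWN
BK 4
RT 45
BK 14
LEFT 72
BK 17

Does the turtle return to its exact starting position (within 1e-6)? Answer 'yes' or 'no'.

Answer: no

Derivation:
Executing turtle program step by step:
Start: pos=(0,0), heading=0, pen down
LT 90: heading 0 -> 90
BK 11: (0,0) -> (0,-11) [heading=90, draw]
PD: pen down
BK 4: (0,-11) -> (0,-15) [heading=90, draw]
RT 45: heading 90 -> 45
BK 14: (0,-15) -> (-9.899,-24.899) [heading=45, draw]
LT 72: heading 45 -> 117
BK 17: (-9.899,-24.899) -> (-2.182,-40.047) [heading=117, draw]
Final: pos=(-2.182,-40.047), heading=117, 4 segment(s) drawn

Start position: (0, 0)
Final position: (-2.182, -40.047)
Distance = 40.106; >= 1e-6 -> NOT closed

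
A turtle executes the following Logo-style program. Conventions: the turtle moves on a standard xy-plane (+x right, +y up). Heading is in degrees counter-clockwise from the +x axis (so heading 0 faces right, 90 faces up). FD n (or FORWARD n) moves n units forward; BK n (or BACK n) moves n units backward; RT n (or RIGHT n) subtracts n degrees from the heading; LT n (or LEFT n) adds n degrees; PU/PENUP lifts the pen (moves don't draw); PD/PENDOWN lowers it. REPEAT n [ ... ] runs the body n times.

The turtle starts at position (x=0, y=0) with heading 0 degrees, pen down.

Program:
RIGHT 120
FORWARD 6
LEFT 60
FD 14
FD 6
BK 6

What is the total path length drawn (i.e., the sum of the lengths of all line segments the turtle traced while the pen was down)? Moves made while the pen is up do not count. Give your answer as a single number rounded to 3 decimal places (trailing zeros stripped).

Executing turtle program step by step:
Start: pos=(0,0), heading=0, pen down
RT 120: heading 0 -> 240
FD 6: (0,0) -> (-3,-5.196) [heading=240, draw]
LT 60: heading 240 -> 300
FD 14: (-3,-5.196) -> (4,-17.321) [heading=300, draw]
FD 6: (4,-17.321) -> (7,-22.517) [heading=300, draw]
BK 6: (7,-22.517) -> (4,-17.321) [heading=300, draw]
Final: pos=(4,-17.321), heading=300, 4 segment(s) drawn

Segment lengths:
  seg 1: (0,0) -> (-3,-5.196), length = 6
  seg 2: (-3,-5.196) -> (4,-17.321), length = 14
  seg 3: (4,-17.321) -> (7,-22.517), length = 6
  seg 4: (7,-22.517) -> (4,-17.321), length = 6
Total = 32

Answer: 32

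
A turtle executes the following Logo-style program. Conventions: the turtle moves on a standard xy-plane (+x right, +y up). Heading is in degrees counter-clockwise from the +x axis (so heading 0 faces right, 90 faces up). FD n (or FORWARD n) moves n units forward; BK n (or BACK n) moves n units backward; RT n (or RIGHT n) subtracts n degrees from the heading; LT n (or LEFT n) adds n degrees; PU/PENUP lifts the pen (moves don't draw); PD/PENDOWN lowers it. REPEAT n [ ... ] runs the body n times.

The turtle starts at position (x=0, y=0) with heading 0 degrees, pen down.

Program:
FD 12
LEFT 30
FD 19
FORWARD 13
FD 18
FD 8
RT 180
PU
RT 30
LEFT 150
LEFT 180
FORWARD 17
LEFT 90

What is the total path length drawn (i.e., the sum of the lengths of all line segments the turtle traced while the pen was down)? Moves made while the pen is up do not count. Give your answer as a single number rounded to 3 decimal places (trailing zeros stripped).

Answer: 70

Derivation:
Executing turtle program step by step:
Start: pos=(0,0), heading=0, pen down
FD 12: (0,0) -> (12,0) [heading=0, draw]
LT 30: heading 0 -> 30
FD 19: (12,0) -> (28.454,9.5) [heading=30, draw]
FD 13: (28.454,9.5) -> (39.713,16) [heading=30, draw]
FD 18: (39.713,16) -> (55.301,25) [heading=30, draw]
FD 8: (55.301,25) -> (62.229,29) [heading=30, draw]
RT 180: heading 30 -> 210
PU: pen up
RT 30: heading 210 -> 180
LT 150: heading 180 -> 330
LT 180: heading 330 -> 150
FD 17: (62.229,29) -> (47.507,37.5) [heading=150, move]
LT 90: heading 150 -> 240
Final: pos=(47.507,37.5), heading=240, 5 segment(s) drawn

Segment lengths:
  seg 1: (0,0) -> (12,0), length = 12
  seg 2: (12,0) -> (28.454,9.5), length = 19
  seg 3: (28.454,9.5) -> (39.713,16), length = 13
  seg 4: (39.713,16) -> (55.301,25), length = 18
  seg 5: (55.301,25) -> (62.229,29), length = 8
Total = 70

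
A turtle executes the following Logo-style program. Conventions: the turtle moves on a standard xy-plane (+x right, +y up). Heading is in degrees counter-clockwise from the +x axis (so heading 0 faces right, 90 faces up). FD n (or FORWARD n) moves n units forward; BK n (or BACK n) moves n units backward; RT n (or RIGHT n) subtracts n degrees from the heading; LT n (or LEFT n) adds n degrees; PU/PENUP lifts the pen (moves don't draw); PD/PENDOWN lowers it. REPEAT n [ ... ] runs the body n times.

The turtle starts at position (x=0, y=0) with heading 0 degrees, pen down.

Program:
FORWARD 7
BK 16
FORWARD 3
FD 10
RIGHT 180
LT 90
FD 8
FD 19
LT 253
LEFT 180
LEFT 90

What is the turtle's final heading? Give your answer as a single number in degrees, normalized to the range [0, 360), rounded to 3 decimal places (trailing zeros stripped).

Answer: 73

Derivation:
Executing turtle program step by step:
Start: pos=(0,0), heading=0, pen down
FD 7: (0,0) -> (7,0) [heading=0, draw]
BK 16: (7,0) -> (-9,0) [heading=0, draw]
FD 3: (-9,0) -> (-6,0) [heading=0, draw]
FD 10: (-6,0) -> (4,0) [heading=0, draw]
RT 180: heading 0 -> 180
LT 90: heading 180 -> 270
FD 8: (4,0) -> (4,-8) [heading=270, draw]
FD 19: (4,-8) -> (4,-27) [heading=270, draw]
LT 253: heading 270 -> 163
LT 180: heading 163 -> 343
LT 90: heading 343 -> 73
Final: pos=(4,-27), heading=73, 6 segment(s) drawn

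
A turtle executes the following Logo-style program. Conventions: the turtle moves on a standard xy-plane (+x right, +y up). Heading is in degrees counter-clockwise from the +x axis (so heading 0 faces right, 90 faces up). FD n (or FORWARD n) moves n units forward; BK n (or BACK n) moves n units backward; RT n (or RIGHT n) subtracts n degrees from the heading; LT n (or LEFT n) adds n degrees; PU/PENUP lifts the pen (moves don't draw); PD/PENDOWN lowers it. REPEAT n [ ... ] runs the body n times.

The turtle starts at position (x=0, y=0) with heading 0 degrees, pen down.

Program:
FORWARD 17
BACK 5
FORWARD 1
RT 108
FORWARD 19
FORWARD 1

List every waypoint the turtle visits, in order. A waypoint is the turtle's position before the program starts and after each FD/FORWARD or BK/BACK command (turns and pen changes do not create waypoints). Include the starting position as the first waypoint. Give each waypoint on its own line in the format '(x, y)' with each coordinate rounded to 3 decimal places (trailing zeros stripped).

Answer: (0, 0)
(17, 0)
(12, 0)
(13, 0)
(7.129, -18.07)
(6.82, -19.021)

Derivation:
Executing turtle program step by step:
Start: pos=(0,0), heading=0, pen down
FD 17: (0,0) -> (17,0) [heading=0, draw]
BK 5: (17,0) -> (12,0) [heading=0, draw]
FD 1: (12,0) -> (13,0) [heading=0, draw]
RT 108: heading 0 -> 252
FD 19: (13,0) -> (7.129,-18.07) [heading=252, draw]
FD 1: (7.129,-18.07) -> (6.82,-19.021) [heading=252, draw]
Final: pos=(6.82,-19.021), heading=252, 5 segment(s) drawn
Waypoints (6 total):
(0, 0)
(17, 0)
(12, 0)
(13, 0)
(7.129, -18.07)
(6.82, -19.021)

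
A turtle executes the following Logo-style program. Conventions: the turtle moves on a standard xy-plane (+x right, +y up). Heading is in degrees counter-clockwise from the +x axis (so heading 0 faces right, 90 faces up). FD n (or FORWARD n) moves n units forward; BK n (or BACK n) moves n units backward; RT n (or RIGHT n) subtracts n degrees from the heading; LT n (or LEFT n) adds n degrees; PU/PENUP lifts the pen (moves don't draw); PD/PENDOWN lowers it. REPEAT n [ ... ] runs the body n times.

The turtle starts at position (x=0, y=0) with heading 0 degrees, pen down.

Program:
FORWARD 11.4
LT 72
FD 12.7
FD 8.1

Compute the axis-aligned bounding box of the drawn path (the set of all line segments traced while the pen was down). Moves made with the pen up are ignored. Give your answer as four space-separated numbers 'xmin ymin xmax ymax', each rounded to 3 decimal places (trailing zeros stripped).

Executing turtle program step by step:
Start: pos=(0,0), heading=0, pen down
FD 11.4: (0,0) -> (11.4,0) [heading=0, draw]
LT 72: heading 0 -> 72
FD 12.7: (11.4,0) -> (15.325,12.078) [heading=72, draw]
FD 8.1: (15.325,12.078) -> (17.828,19.782) [heading=72, draw]
Final: pos=(17.828,19.782), heading=72, 3 segment(s) drawn

Segment endpoints: x in {0, 11.4, 15.325, 17.828}, y in {0, 12.078, 19.782}
xmin=0, ymin=0, xmax=17.828, ymax=19.782

Answer: 0 0 17.828 19.782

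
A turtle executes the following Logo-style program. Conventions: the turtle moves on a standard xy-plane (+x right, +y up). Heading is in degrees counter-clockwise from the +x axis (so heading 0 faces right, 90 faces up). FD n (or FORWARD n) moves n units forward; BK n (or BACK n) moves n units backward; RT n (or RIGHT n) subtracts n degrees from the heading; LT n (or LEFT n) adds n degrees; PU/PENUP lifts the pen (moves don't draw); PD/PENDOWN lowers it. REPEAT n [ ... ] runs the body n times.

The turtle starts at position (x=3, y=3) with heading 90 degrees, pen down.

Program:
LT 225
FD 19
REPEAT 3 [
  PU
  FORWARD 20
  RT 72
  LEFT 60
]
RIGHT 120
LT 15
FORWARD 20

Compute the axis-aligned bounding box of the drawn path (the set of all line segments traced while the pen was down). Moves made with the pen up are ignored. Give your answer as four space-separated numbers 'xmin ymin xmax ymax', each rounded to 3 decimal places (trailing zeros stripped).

Answer: 3 -10.435 16.435 3

Derivation:
Executing turtle program step by step:
Start: pos=(3,3), heading=90, pen down
LT 225: heading 90 -> 315
FD 19: (3,3) -> (16.435,-10.435) [heading=315, draw]
REPEAT 3 [
  -- iteration 1/3 --
  PU: pen up
  FD 20: (16.435,-10.435) -> (30.577,-24.577) [heading=315, move]
  RT 72: heading 315 -> 243
  LT 60: heading 243 -> 303
  -- iteration 2/3 --
  PU: pen up
  FD 20: (30.577,-24.577) -> (41.47,-41.351) [heading=303, move]
  RT 72: heading 303 -> 231
  LT 60: heading 231 -> 291
  -- iteration 3/3 --
  PU: pen up
  FD 20: (41.47,-41.351) -> (48.637,-60.022) [heading=291, move]
  RT 72: heading 291 -> 219
  LT 60: heading 219 -> 279
]
RT 120: heading 279 -> 159
LT 15: heading 159 -> 174
FD 20: (48.637,-60.022) -> (28.747,-57.932) [heading=174, move]
Final: pos=(28.747,-57.932), heading=174, 1 segment(s) drawn

Segment endpoints: x in {3, 16.435}, y in {-10.435, 3}
xmin=3, ymin=-10.435, xmax=16.435, ymax=3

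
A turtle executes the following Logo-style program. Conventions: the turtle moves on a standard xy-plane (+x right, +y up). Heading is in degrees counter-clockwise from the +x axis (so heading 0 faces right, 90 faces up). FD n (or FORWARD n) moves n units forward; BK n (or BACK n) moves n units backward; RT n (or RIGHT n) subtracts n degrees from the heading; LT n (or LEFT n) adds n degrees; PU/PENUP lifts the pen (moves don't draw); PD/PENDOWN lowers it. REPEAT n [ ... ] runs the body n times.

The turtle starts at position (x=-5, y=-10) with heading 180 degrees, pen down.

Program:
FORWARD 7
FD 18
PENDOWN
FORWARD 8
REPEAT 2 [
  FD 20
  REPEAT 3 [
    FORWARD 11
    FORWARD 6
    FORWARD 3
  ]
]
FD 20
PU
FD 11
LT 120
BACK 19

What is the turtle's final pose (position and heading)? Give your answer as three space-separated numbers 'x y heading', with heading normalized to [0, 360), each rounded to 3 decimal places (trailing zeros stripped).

Answer: -238.5 6.454 300

Derivation:
Executing turtle program step by step:
Start: pos=(-5,-10), heading=180, pen down
FD 7: (-5,-10) -> (-12,-10) [heading=180, draw]
FD 18: (-12,-10) -> (-30,-10) [heading=180, draw]
PD: pen down
FD 8: (-30,-10) -> (-38,-10) [heading=180, draw]
REPEAT 2 [
  -- iteration 1/2 --
  FD 20: (-38,-10) -> (-58,-10) [heading=180, draw]
  REPEAT 3 [
    -- iteration 1/3 --
    FD 11: (-58,-10) -> (-69,-10) [heading=180, draw]
    FD 6: (-69,-10) -> (-75,-10) [heading=180, draw]
    FD 3: (-75,-10) -> (-78,-10) [heading=180, draw]
    -- iteration 2/3 --
    FD 11: (-78,-10) -> (-89,-10) [heading=180, draw]
    FD 6: (-89,-10) -> (-95,-10) [heading=180, draw]
    FD 3: (-95,-10) -> (-98,-10) [heading=180, draw]
    -- iteration 3/3 --
    FD 11: (-98,-10) -> (-109,-10) [heading=180, draw]
    FD 6: (-109,-10) -> (-115,-10) [heading=180, draw]
    FD 3: (-115,-10) -> (-118,-10) [heading=180, draw]
  ]
  -- iteration 2/2 --
  FD 20: (-118,-10) -> (-138,-10) [heading=180, draw]
  REPEAT 3 [
    -- iteration 1/3 --
    FD 11: (-138,-10) -> (-149,-10) [heading=180, draw]
    FD 6: (-149,-10) -> (-155,-10) [heading=180, draw]
    FD 3: (-155,-10) -> (-158,-10) [heading=180, draw]
    -- iteration 2/3 --
    FD 11: (-158,-10) -> (-169,-10) [heading=180, draw]
    FD 6: (-169,-10) -> (-175,-10) [heading=180, draw]
    FD 3: (-175,-10) -> (-178,-10) [heading=180, draw]
    -- iteration 3/3 --
    FD 11: (-178,-10) -> (-189,-10) [heading=180, draw]
    FD 6: (-189,-10) -> (-195,-10) [heading=180, draw]
    FD 3: (-195,-10) -> (-198,-10) [heading=180, draw]
  ]
]
FD 20: (-198,-10) -> (-218,-10) [heading=180, draw]
PU: pen up
FD 11: (-218,-10) -> (-229,-10) [heading=180, move]
LT 120: heading 180 -> 300
BK 19: (-229,-10) -> (-238.5,6.454) [heading=300, move]
Final: pos=(-238.5,6.454), heading=300, 24 segment(s) drawn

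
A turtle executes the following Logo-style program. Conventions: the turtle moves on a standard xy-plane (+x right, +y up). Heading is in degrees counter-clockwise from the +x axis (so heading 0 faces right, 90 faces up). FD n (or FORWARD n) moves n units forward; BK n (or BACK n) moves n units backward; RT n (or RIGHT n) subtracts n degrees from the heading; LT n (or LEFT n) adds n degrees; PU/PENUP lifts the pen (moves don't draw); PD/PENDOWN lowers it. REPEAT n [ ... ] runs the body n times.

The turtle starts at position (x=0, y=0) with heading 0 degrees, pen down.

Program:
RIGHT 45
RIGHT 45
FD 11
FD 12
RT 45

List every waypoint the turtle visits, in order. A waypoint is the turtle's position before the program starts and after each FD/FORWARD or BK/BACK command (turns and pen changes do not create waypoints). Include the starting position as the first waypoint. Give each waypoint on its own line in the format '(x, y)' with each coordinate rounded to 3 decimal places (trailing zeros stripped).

Executing turtle program step by step:
Start: pos=(0,0), heading=0, pen down
RT 45: heading 0 -> 315
RT 45: heading 315 -> 270
FD 11: (0,0) -> (0,-11) [heading=270, draw]
FD 12: (0,-11) -> (0,-23) [heading=270, draw]
RT 45: heading 270 -> 225
Final: pos=(0,-23), heading=225, 2 segment(s) drawn
Waypoints (3 total):
(0, 0)
(0, -11)
(0, -23)

Answer: (0, 0)
(0, -11)
(0, -23)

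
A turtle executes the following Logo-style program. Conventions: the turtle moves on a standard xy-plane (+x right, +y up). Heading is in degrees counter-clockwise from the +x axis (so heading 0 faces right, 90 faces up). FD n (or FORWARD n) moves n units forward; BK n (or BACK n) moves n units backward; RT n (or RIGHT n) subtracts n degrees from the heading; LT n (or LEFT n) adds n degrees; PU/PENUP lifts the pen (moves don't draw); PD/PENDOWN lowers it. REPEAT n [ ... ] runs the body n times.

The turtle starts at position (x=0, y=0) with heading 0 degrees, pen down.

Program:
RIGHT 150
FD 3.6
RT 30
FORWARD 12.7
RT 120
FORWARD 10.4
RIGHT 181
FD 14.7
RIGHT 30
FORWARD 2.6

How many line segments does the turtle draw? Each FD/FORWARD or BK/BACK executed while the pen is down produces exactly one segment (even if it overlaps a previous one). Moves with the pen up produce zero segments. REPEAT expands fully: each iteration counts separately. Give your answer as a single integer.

Executing turtle program step by step:
Start: pos=(0,0), heading=0, pen down
RT 150: heading 0 -> 210
FD 3.6: (0,0) -> (-3.118,-1.8) [heading=210, draw]
RT 30: heading 210 -> 180
FD 12.7: (-3.118,-1.8) -> (-15.818,-1.8) [heading=180, draw]
RT 120: heading 180 -> 60
FD 10.4: (-15.818,-1.8) -> (-10.618,7.207) [heading=60, draw]
RT 181: heading 60 -> 239
FD 14.7: (-10.618,7.207) -> (-18.189,-5.394) [heading=239, draw]
RT 30: heading 239 -> 209
FD 2.6: (-18.189,-5.394) -> (-20.463,-6.654) [heading=209, draw]
Final: pos=(-20.463,-6.654), heading=209, 5 segment(s) drawn
Segments drawn: 5

Answer: 5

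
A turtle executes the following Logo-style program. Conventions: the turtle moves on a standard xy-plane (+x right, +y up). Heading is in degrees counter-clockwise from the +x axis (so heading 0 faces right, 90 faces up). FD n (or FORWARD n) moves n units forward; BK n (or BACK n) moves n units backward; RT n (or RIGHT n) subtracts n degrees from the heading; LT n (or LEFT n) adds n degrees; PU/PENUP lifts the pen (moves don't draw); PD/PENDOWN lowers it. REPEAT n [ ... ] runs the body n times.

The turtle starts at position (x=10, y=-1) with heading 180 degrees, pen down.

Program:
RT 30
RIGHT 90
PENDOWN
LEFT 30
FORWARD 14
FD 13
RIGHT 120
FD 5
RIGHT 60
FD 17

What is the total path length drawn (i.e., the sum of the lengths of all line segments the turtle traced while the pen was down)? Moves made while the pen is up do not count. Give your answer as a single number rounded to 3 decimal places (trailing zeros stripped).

Answer: 49

Derivation:
Executing turtle program step by step:
Start: pos=(10,-1), heading=180, pen down
RT 30: heading 180 -> 150
RT 90: heading 150 -> 60
PD: pen down
LT 30: heading 60 -> 90
FD 14: (10,-1) -> (10,13) [heading=90, draw]
FD 13: (10,13) -> (10,26) [heading=90, draw]
RT 120: heading 90 -> 330
FD 5: (10,26) -> (14.33,23.5) [heading=330, draw]
RT 60: heading 330 -> 270
FD 17: (14.33,23.5) -> (14.33,6.5) [heading=270, draw]
Final: pos=(14.33,6.5), heading=270, 4 segment(s) drawn

Segment lengths:
  seg 1: (10,-1) -> (10,13), length = 14
  seg 2: (10,13) -> (10,26), length = 13
  seg 3: (10,26) -> (14.33,23.5), length = 5
  seg 4: (14.33,23.5) -> (14.33,6.5), length = 17
Total = 49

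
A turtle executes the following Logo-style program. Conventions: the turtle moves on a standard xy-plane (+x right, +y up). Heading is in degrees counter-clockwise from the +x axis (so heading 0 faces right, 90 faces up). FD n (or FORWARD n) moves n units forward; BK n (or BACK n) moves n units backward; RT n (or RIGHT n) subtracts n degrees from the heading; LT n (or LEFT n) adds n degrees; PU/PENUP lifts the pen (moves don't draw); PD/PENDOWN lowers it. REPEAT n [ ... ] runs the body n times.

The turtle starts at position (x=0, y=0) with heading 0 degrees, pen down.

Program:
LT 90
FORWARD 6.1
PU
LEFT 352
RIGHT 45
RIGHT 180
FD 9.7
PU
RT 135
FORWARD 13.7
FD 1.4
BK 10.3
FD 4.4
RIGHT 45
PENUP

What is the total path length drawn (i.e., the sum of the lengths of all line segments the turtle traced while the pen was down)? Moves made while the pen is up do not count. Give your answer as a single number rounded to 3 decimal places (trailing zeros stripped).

Executing turtle program step by step:
Start: pos=(0,0), heading=0, pen down
LT 90: heading 0 -> 90
FD 6.1: (0,0) -> (0,6.1) [heading=90, draw]
PU: pen up
LT 352: heading 90 -> 82
RT 45: heading 82 -> 37
RT 180: heading 37 -> 217
FD 9.7: (0,6.1) -> (-7.747,0.262) [heading=217, move]
PU: pen up
RT 135: heading 217 -> 82
FD 13.7: (-7.747,0.262) -> (-5.84,13.829) [heading=82, move]
FD 1.4: (-5.84,13.829) -> (-5.645,15.215) [heading=82, move]
BK 10.3: (-5.645,15.215) -> (-7.079,5.016) [heading=82, move]
FD 4.4: (-7.079,5.016) -> (-6.466,9.373) [heading=82, move]
RT 45: heading 82 -> 37
PU: pen up
Final: pos=(-6.466,9.373), heading=37, 1 segment(s) drawn

Segment lengths:
  seg 1: (0,0) -> (0,6.1), length = 6.1
Total = 6.1

Answer: 6.1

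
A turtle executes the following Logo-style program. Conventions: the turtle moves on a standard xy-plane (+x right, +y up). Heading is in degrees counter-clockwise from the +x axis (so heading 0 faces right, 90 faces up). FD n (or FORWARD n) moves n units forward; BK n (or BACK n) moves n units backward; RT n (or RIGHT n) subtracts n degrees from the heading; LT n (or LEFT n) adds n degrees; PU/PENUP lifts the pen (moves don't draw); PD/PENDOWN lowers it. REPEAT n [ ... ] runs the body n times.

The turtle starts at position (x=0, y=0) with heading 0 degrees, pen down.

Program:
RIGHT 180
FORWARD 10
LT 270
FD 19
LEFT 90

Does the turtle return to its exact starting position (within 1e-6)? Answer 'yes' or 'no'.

Executing turtle program step by step:
Start: pos=(0,0), heading=0, pen down
RT 180: heading 0 -> 180
FD 10: (0,0) -> (-10,0) [heading=180, draw]
LT 270: heading 180 -> 90
FD 19: (-10,0) -> (-10,19) [heading=90, draw]
LT 90: heading 90 -> 180
Final: pos=(-10,19), heading=180, 2 segment(s) drawn

Start position: (0, 0)
Final position: (-10, 19)
Distance = 21.471; >= 1e-6 -> NOT closed

Answer: no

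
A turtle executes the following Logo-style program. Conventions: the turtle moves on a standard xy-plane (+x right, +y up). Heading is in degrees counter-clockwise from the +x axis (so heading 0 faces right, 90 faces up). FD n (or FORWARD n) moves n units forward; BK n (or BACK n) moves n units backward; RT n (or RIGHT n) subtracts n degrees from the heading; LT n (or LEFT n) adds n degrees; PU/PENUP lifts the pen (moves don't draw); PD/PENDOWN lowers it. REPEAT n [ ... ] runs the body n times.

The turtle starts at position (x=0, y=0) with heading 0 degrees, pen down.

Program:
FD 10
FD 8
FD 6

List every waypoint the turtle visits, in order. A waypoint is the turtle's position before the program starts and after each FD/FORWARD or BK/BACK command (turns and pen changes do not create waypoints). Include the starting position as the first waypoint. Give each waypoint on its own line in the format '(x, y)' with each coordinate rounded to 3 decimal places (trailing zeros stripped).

Answer: (0, 0)
(10, 0)
(18, 0)
(24, 0)

Derivation:
Executing turtle program step by step:
Start: pos=(0,0), heading=0, pen down
FD 10: (0,0) -> (10,0) [heading=0, draw]
FD 8: (10,0) -> (18,0) [heading=0, draw]
FD 6: (18,0) -> (24,0) [heading=0, draw]
Final: pos=(24,0), heading=0, 3 segment(s) drawn
Waypoints (4 total):
(0, 0)
(10, 0)
(18, 0)
(24, 0)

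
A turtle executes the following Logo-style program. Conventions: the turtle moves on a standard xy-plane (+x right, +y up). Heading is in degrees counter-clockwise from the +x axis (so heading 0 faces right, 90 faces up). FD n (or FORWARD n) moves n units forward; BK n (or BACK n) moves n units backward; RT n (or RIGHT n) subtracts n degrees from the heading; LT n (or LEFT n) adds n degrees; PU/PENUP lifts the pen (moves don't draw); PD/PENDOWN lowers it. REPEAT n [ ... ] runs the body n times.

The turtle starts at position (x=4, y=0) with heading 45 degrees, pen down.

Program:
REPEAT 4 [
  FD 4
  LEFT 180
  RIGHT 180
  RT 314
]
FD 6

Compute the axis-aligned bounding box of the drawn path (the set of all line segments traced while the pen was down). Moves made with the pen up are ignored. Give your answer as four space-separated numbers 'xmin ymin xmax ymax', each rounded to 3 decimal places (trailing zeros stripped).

Answer: -4.098 0 6.828 9.556

Derivation:
Executing turtle program step by step:
Start: pos=(4,0), heading=45, pen down
REPEAT 4 [
  -- iteration 1/4 --
  FD 4: (4,0) -> (6.828,2.828) [heading=45, draw]
  LT 180: heading 45 -> 225
  RT 180: heading 225 -> 45
  RT 314: heading 45 -> 91
  -- iteration 2/4 --
  FD 4: (6.828,2.828) -> (6.759,6.828) [heading=91, draw]
  LT 180: heading 91 -> 271
  RT 180: heading 271 -> 91
  RT 314: heading 91 -> 137
  -- iteration 3/4 --
  FD 4: (6.759,6.828) -> (3.833,9.556) [heading=137, draw]
  LT 180: heading 137 -> 317
  RT 180: heading 317 -> 137
  RT 314: heading 137 -> 183
  -- iteration 4/4 --
  FD 4: (3.833,9.556) -> (-0.161,9.346) [heading=183, draw]
  LT 180: heading 183 -> 3
  RT 180: heading 3 -> 183
  RT 314: heading 183 -> 229
]
FD 6: (-0.161,9.346) -> (-4.098,4.818) [heading=229, draw]
Final: pos=(-4.098,4.818), heading=229, 5 segment(s) drawn

Segment endpoints: x in {-4.098, -0.161, 3.833, 4, 6.759, 6.828}, y in {0, 2.828, 4.818, 6.828, 9.346, 9.556}
xmin=-4.098, ymin=0, xmax=6.828, ymax=9.556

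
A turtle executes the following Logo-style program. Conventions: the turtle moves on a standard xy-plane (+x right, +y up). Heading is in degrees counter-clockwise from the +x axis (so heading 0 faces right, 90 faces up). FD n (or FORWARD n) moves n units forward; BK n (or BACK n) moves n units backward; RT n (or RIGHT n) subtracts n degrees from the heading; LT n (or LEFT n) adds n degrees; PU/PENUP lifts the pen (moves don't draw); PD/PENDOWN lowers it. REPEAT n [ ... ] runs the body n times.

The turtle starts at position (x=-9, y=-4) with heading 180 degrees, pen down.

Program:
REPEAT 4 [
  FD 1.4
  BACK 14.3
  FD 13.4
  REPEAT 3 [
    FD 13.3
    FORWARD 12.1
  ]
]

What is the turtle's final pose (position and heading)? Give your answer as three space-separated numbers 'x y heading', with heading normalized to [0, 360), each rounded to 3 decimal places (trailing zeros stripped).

Answer: -315.8 -4 180

Derivation:
Executing turtle program step by step:
Start: pos=(-9,-4), heading=180, pen down
REPEAT 4 [
  -- iteration 1/4 --
  FD 1.4: (-9,-4) -> (-10.4,-4) [heading=180, draw]
  BK 14.3: (-10.4,-4) -> (3.9,-4) [heading=180, draw]
  FD 13.4: (3.9,-4) -> (-9.5,-4) [heading=180, draw]
  REPEAT 3 [
    -- iteration 1/3 --
    FD 13.3: (-9.5,-4) -> (-22.8,-4) [heading=180, draw]
    FD 12.1: (-22.8,-4) -> (-34.9,-4) [heading=180, draw]
    -- iteration 2/3 --
    FD 13.3: (-34.9,-4) -> (-48.2,-4) [heading=180, draw]
    FD 12.1: (-48.2,-4) -> (-60.3,-4) [heading=180, draw]
    -- iteration 3/3 --
    FD 13.3: (-60.3,-4) -> (-73.6,-4) [heading=180, draw]
    FD 12.1: (-73.6,-4) -> (-85.7,-4) [heading=180, draw]
  ]
  -- iteration 2/4 --
  FD 1.4: (-85.7,-4) -> (-87.1,-4) [heading=180, draw]
  BK 14.3: (-87.1,-4) -> (-72.8,-4) [heading=180, draw]
  FD 13.4: (-72.8,-4) -> (-86.2,-4) [heading=180, draw]
  REPEAT 3 [
    -- iteration 1/3 --
    FD 13.3: (-86.2,-4) -> (-99.5,-4) [heading=180, draw]
    FD 12.1: (-99.5,-4) -> (-111.6,-4) [heading=180, draw]
    -- iteration 2/3 --
    FD 13.3: (-111.6,-4) -> (-124.9,-4) [heading=180, draw]
    FD 12.1: (-124.9,-4) -> (-137,-4) [heading=180, draw]
    -- iteration 3/3 --
    FD 13.3: (-137,-4) -> (-150.3,-4) [heading=180, draw]
    FD 12.1: (-150.3,-4) -> (-162.4,-4) [heading=180, draw]
  ]
  -- iteration 3/4 --
  FD 1.4: (-162.4,-4) -> (-163.8,-4) [heading=180, draw]
  BK 14.3: (-163.8,-4) -> (-149.5,-4) [heading=180, draw]
  FD 13.4: (-149.5,-4) -> (-162.9,-4) [heading=180, draw]
  REPEAT 3 [
    -- iteration 1/3 --
    FD 13.3: (-162.9,-4) -> (-176.2,-4) [heading=180, draw]
    FD 12.1: (-176.2,-4) -> (-188.3,-4) [heading=180, draw]
    -- iteration 2/3 --
    FD 13.3: (-188.3,-4) -> (-201.6,-4) [heading=180, draw]
    FD 12.1: (-201.6,-4) -> (-213.7,-4) [heading=180, draw]
    -- iteration 3/3 --
    FD 13.3: (-213.7,-4) -> (-227,-4) [heading=180, draw]
    FD 12.1: (-227,-4) -> (-239.1,-4) [heading=180, draw]
  ]
  -- iteration 4/4 --
  FD 1.4: (-239.1,-4) -> (-240.5,-4) [heading=180, draw]
  BK 14.3: (-240.5,-4) -> (-226.2,-4) [heading=180, draw]
  FD 13.4: (-226.2,-4) -> (-239.6,-4) [heading=180, draw]
  REPEAT 3 [
    -- iteration 1/3 --
    FD 13.3: (-239.6,-4) -> (-252.9,-4) [heading=180, draw]
    FD 12.1: (-252.9,-4) -> (-265,-4) [heading=180, draw]
    -- iteration 2/3 --
    FD 13.3: (-265,-4) -> (-278.3,-4) [heading=180, draw]
    FD 12.1: (-278.3,-4) -> (-290.4,-4) [heading=180, draw]
    -- iteration 3/3 --
    FD 13.3: (-290.4,-4) -> (-303.7,-4) [heading=180, draw]
    FD 12.1: (-303.7,-4) -> (-315.8,-4) [heading=180, draw]
  ]
]
Final: pos=(-315.8,-4), heading=180, 36 segment(s) drawn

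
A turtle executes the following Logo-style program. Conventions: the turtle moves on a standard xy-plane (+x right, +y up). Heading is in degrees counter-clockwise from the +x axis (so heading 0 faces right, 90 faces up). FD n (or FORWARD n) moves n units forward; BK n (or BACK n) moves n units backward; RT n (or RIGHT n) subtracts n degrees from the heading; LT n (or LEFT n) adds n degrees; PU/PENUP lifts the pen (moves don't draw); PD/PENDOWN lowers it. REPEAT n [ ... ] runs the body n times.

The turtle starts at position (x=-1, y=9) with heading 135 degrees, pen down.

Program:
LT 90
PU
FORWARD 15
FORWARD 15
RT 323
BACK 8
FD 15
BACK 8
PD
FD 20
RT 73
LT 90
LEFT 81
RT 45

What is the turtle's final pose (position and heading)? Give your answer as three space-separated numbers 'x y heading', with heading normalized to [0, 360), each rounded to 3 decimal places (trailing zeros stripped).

Executing turtle program step by step:
Start: pos=(-1,9), heading=135, pen down
LT 90: heading 135 -> 225
PU: pen up
FD 15: (-1,9) -> (-11.607,-1.607) [heading=225, move]
FD 15: (-11.607,-1.607) -> (-22.213,-12.213) [heading=225, move]
RT 323: heading 225 -> 262
BK 8: (-22.213,-12.213) -> (-21.1,-4.291) [heading=262, move]
FD 15: (-21.1,-4.291) -> (-23.187,-19.145) [heading=262, move]
BK 8: (-23.187,-19.145) -> (-22.074,-11.223) [heading=262, move]
PD: pen down
FD 20: (-22.074,-11.223) -> (-24.857,-31.028) [heading=262, draw]
RT 73: heading 262 -> 189
LT 90: heading 189 -> 279
LT 81: heading 279 -> 0
RT 45: heading 0 -> 315
Final: pos=(-24.857,-31.028), heading=315, 1 segment(s) drawn

Answer: -24.857 -31.028 315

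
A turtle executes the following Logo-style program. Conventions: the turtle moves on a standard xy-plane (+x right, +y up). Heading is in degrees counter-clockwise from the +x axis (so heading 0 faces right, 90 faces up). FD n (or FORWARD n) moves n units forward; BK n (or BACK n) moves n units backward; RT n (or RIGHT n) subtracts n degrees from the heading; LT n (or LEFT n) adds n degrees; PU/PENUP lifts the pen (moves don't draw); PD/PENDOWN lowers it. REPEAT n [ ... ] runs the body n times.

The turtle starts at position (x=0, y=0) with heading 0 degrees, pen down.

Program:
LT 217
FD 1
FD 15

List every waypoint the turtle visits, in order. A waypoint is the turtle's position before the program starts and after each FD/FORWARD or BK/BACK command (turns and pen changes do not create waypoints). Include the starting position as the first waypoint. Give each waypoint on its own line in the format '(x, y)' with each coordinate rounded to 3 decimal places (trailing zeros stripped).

Answer: (0, 0)
(-0.799, -0.602)
(-12.778, -9.629)

Derivation:
Executing turtle program step by step:
Start: pos=(0,0), heading=0, pen down
LT 217: heading 0 -> 217
FD 1: (0,0) -> (-0.799,-0.602) [heading=217, draw]
FD 15: (-0.799,-0.602) -> (-12.778,-9.629) [heading=217, draw]
Final: pos=(-12.778,-9.629), heading=217, 2 segment(s) drawn
Waypoints (3 total):
(0, 0)
(-0.799, -0.602)
(-12.778, -9.629)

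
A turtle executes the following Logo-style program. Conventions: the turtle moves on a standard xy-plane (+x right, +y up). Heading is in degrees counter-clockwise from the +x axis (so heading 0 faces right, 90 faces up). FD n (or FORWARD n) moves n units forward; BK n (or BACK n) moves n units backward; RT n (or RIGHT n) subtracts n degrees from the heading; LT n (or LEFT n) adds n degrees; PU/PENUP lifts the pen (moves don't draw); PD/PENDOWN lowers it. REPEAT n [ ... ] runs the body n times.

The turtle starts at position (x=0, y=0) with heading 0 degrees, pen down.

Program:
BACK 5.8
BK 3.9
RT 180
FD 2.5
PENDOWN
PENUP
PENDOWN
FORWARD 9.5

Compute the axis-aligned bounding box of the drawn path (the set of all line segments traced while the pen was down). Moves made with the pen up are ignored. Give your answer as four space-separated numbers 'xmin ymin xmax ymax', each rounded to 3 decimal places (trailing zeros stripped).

Executing turtle program step by step:
Start: pos=(0,0), heading=0, pen down
BK 5.8: (0,0) -> (-5.8,0) [heading=0, draw]
BK 3.9: (-5.8,0) -> (-9.7,0) [heading=0, draw]
RT 180: heading 0 -> 180
FD 2.5: (-9.7,0) -> (-12.2,0) [heading=180, draw]
PD: pen down
PU: pen up
PD: pen down
FD 9.5: (-12.2,0) -> (-21.7,0) [heading=180, draw]
Final: pos=(-21.7,0), heading=180, 4 segment(s) drawn

Segment endpoints: x in {-21.7, -12.2, -9.7, -5.8, 0}, y in {0, 0, 0}
xmin=-21.7, ymin=0, xmax=0, ymax=0

Answer: -21.7 0 0 0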